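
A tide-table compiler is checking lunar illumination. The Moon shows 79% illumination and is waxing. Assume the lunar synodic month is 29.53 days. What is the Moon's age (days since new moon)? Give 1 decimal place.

10.3 days

Invert f = (1 − cos θ)/2 to get cos θ = 1 − 2(0.79) = -0.580, hence θ₀ = arccos -0.580 = 125.5°.
Waxing ⇒ before full, so θ = 125.5°.
Age = 29.53 × 125.5°/360° ≈ 10.29 days.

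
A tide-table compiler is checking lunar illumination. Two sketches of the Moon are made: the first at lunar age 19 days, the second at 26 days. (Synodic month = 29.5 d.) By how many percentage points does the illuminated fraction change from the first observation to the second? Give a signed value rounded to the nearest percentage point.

-68 percentage points

θ₁ = 360° × 19/29.5 = 231.9°, f₁ = (1 − cos θ₁)/2 = 0.809.
θ₂ = 360° × 26/29.5 = 317.3°, f₂ = (1 − cos θ₂)/2 = 0.133.
Change = f₂ − f₁ = -0.676 → -68 percentage points.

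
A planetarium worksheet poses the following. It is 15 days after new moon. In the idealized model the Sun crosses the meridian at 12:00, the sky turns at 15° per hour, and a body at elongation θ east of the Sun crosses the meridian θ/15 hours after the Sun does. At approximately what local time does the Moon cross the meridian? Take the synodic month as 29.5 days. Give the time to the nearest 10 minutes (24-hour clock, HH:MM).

00:10

Elongation θ = 360° × 15/29.5 ≈ 183.1°.
The Moon trails the Sun by θ/15 = 183.1/15 ≈ 12.20 hours.
12:00 + 12.203 h ≈ 00:12 → 00:10 to the nearest ten minutes.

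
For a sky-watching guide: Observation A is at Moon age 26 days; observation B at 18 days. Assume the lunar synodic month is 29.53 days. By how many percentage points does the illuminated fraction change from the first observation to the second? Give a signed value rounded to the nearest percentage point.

+75 pp

θ₁ = 360° × 26/29.53 = 317.0°, f₁ = (1 − cos θ₁)/2 = 0.135.
θ₂ = 360° × 18/29.53 = 219.4°, f₂ = (1 − cos θ₂)/2 = 0.886.
Change = f₂ − f₁ = +0.752 → +75 percentage points.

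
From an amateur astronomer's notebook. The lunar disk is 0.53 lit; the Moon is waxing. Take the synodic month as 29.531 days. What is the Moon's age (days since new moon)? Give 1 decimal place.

7.7 days

cos θ = 1 − 2f = -0.060, giving a principal value of 93.4°.
Waxing ⇒ before full, so θ = 93.4°.
Age = 29.531 × 93.4°/360° ≈ 7.66 days.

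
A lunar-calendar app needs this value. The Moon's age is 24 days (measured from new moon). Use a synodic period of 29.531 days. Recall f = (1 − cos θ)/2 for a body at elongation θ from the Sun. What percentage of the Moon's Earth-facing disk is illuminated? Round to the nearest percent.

31%

The Moon has covered 24/29.531 of its cycle, so θ ≈ 360° × 24/29.531 = 292.6°.
Illuminated fraction = (1 − cos 292.6°)/2 = (1 − 0.384)/2 ≈ 0.308, so 31%.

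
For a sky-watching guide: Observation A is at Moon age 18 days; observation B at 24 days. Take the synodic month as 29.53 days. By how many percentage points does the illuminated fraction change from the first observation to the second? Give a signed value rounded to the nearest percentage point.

-58 percentage points

First observation: θ = 360°·18/29.53 = 219.4°, so f = 0.886.
Second observation: θ = 292.6°, f = 0.308.
Δf = 0.308 − 0.886 = -0.578, i.e. -58 pp.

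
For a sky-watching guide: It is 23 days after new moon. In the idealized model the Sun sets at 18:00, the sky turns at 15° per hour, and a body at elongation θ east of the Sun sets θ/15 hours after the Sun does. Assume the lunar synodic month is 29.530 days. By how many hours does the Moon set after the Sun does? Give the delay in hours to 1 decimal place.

Phase angle: θ = 360°·(23 d)/(29.530 d) = 280.4°.
At 15° of sky rotation per hour, 280.4° corresponds to a 18.69 h lag.
So the Moon sets 18.69 h after the Sun.

18.7 h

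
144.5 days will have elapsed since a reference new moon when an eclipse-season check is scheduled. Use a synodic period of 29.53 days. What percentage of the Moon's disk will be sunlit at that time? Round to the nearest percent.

144.5/29.53 = 4.893 lunations, so 4 complete cycles and 26.38 d into the next.
The Moon has covered 26.38/29.53 of its cycle, so θ ≈ 360° × 26.38/29.53 = 321.6°.
cos 321.6° = 0.784, so f = (1 − 0.784)/2 = 0.108, so 11%.

11%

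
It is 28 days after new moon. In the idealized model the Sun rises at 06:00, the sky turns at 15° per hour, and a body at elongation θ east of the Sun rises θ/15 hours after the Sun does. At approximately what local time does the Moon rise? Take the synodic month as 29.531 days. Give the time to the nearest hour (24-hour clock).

05:00

Elongation θ = 360° × 28/29.531 ≈ 341.3°.
At 15° of sky rotation per hour, 341.3° corresponds to a 22.76 h lag.
06:00 + 22.76 h ≈ 04:45 → 05:00 to the nearest hour.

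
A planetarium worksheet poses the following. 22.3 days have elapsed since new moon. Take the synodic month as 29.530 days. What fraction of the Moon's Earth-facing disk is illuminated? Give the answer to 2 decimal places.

Phase angle: θ = 360°·(22.3 d)/(29.530 d) = 271.9°.
cos 271.9° = 0.032, so f = (1 − 0.032)/2 = 0.484.

0.48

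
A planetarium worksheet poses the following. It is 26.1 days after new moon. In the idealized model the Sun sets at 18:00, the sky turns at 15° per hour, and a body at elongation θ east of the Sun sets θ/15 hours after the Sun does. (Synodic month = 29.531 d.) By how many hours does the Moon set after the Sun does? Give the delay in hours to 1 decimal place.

21.2 h

Elongation θ = 360° × 26.1/29.531 ≈ 318.2°.
At 15° of sky rotation per hour, 318.2° corresponds to a 21.21 h lag.
So the Moon sets 21.21 h after the Sun.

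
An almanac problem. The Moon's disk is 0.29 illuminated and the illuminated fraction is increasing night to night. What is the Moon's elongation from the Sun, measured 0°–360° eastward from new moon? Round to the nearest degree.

65°

cos θ = 1 − 2f = 0.420, giving a principal value of 65.2°.
Before full moon the principal value applies: θ = 65.2°.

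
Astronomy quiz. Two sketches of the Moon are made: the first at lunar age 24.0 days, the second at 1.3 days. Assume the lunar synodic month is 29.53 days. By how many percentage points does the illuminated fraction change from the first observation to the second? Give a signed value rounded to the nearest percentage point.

-29 pp

First observation: θ = 360°·24.0/29.53 = 292.6°, so f = 0.308.
Second observation: θ = 15.8°, f = 0.019.
Δf = 0.019 − 0.308 = -0.289, i.e. -29 pp.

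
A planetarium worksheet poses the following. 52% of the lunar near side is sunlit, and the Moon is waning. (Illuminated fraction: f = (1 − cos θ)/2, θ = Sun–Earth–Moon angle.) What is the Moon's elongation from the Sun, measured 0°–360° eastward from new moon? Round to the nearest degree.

Invert f = (1 − cos θ)/2 to get cos θ = 1 − 2(0.52) = -0.040, hence θ₀ = arccos -0.040 = 92.3°.
Since the Moon is past full (waning), take the reflex angle: θ = 360° − 92.3° = 267.7°.

268°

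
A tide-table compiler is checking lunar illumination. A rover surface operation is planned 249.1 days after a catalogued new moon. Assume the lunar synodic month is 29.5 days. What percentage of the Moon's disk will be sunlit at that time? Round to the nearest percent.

97%

249.1/29.5 = 8.444 lunations, so 8 complete cycles and 13.10 d into the next.
The Moon has covered 13.10/29.5 of its cycle, so θ ≈ 360° × 13.10/29.5 = 159.9°.
With cos θ = (-0.939), the lit fraction is (1 − (-0.939))/2 ≈ 0.969, so 97%.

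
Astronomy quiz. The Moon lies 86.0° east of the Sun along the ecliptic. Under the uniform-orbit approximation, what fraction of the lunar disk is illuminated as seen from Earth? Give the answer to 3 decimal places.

Half-versine of 86.0°: (1 − 0.070)/2 = 0.465.

0.465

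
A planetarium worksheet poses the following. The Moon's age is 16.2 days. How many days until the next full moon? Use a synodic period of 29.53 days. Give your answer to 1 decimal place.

Full moon occurs at elongation 180°, i.e. at age 29.53 × 180/360 = 14.765 d.
Already past this cycle's full moon; the next is at 14.765 + 29.53 = 44.295 d, so 44.295 − 16.2 = 28.095 days.

28.1 days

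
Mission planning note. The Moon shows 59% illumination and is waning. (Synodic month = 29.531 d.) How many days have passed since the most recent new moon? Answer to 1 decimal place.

From f = (1 − cos θ)/2: cos θ = 1 − 2×0.59 = -0.180; arccos → 100.4°.
Waning ⇒ past full, so θ = 360° − 100.4° = 259.6°.
That fraction of the synodic month is 259.6/360 × 29.531 d ≈ 21.30 d.

21.3 days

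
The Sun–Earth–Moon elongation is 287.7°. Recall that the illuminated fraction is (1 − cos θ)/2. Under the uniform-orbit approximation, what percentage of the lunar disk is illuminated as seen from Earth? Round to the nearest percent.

35%

Half-versine of 287.7°: (1 − 0.304)/2 = 0.348, i.e. 35%.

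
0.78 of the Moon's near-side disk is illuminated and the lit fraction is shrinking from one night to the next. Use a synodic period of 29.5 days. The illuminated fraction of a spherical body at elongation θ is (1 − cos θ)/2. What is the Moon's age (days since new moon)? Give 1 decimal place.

19.3 days

From f = (1 − cos θ)/2: cos θ = 1 − 2×0.78 = -0.560; arccos → 124.1°.
Since the Moon is past full (waning), take the reflex angle: θ = 360° − 124.1° = 235.9°.
That fraction of the synodic month is 235.9/360 × 29.5 d ≈ 19.33 d.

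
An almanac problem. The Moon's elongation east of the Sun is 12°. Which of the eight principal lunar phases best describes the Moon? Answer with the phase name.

The new moon sector spans roughly -22°–22°; 12° falls inside it.

new moon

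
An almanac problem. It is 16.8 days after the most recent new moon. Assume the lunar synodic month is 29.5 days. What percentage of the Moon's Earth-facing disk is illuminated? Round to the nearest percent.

95%

The Moon has covered 16.8/29.5 of its cycle, so θ ≈ 360° × 16.8/29.5 = 205.0°.
Illuminated fraction = (1 − cos 205.0°)/2 = (1 − (-0.906))/2 ≈ 0.953, so 95%.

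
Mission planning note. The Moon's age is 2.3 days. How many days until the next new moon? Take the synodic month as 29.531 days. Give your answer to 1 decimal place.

The next new moon completes the synodic month: 29.531 − 2.3 = 27.231 days.

27.2 days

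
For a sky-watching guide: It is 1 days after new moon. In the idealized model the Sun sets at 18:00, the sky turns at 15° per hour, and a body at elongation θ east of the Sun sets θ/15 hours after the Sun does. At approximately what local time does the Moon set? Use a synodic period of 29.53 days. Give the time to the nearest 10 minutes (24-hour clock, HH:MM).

18:50

The Moon has covered 1/29.53 of its cycle, so θ ≈ 360° × 1/29.53 = 12.2°.
The Moon trails the Sun by θ/15 = 12.2/15 ≈ 0.81 hours.
18:00 + 0.813 h ≈ 18:49 → 18:50 to the nearest ten minutes.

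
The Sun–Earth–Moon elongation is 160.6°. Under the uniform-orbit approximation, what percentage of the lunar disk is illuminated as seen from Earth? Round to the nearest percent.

cos 160.6° = (-0.943), so f = (1 − (-0.943))/2 = 0.972, i.e. 97%.

97%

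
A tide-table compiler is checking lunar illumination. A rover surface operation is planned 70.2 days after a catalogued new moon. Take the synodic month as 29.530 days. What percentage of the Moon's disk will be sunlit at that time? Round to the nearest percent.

70.2 d spans 2 complete synodic months (2 × 29.530 = 59.06 d) plus 11.14 d.
Phase angle: θ = 360°·(11.14 d)/(29.530 d) = 135.8°.
With cos θ = (-0.717), the lit fraction is (1 − (-0.717))/2 ≈ 0.859, so 86%.

86%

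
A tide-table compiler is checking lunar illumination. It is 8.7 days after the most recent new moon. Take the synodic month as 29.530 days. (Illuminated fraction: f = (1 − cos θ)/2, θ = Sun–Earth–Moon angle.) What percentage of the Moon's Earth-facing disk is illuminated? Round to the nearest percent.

64%

Elongation θ = 360° × 8.7/29.530 ≈ 106.1°.
With cos θ = (-0.277), the lit fraction is (1 − (-0.277))/2 ≈ 0.638, so 64%.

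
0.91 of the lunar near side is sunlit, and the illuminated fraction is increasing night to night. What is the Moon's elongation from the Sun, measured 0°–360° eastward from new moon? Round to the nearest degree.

cos θ = 1 − 2f = -0.820, giving a principal value of 145.1°.
Waxing ⇒ before full, so θ = 145.1°.

145°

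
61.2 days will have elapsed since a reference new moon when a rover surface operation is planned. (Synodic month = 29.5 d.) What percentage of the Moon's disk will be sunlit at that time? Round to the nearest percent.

Reduce mod P: 61.2 − 2×29.5 = 2.20 d into the current lunation.
Phase angle: θ = 360°·(2.20 d)/(29.5 d) = 26.8°.
With cos θ = 0.892, the lit fraction is (1 − 0.892)/2 ≈ 0.054, so 5%.

5%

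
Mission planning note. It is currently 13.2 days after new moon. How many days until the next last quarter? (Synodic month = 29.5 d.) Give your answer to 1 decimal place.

Last quarter is 0.75 of the way through the cycle: age 0.75 × 29.5 = 22.125 d.
That is 22.125 − 13.2 = 8.925 days ahead.

8.9 days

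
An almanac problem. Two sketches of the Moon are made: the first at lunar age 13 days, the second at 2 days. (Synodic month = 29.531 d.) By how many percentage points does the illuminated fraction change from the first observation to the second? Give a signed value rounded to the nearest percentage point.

First observation: θ = 360°·13/29.531 = 158.5°, so f = 0.965.
Second observation: θ = 24.4°, f = 0.045.
Δf = 0.045 − 0.965 = -0.921, i.e. -92 pp.

-92 pp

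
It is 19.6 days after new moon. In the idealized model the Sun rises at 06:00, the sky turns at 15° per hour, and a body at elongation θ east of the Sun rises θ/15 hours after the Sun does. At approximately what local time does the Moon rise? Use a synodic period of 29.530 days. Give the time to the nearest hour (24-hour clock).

Phase angle: θ = 360°·(19.6 d)/(29.530 d) = 238.9°.
At 15° of sky rotation per hour, 238.9° corresponds to a 15.93 h lag.
06:00 + 15.93 h ≈ 21:56 → 22:00 to the nearest hour.

22:00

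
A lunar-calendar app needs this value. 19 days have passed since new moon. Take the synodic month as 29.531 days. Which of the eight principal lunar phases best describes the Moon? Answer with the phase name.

waning gibbous

θ ≈ 360° × 19/29.531 = 232°, which falls in the waning gibbous sector.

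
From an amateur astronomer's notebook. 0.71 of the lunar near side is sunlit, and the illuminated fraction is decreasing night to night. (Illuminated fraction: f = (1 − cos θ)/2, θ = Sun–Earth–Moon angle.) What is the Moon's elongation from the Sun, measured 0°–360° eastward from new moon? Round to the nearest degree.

cos θ = 1 − 2f = -0.420, giving a principal value of 114.8°.
A waning Moon lies in 180°–360°, so θ = 360° − 114.8° = 245.2°.

245°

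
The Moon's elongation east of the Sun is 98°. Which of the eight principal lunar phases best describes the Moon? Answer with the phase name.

98° lies in the first quarter sector of the 8-phase cycle.

first quarter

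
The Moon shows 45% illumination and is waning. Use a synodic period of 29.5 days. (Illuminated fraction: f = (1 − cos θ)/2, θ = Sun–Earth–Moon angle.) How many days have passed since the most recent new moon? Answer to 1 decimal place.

22.6 days

From f = (1 − cos θ)/2: cos θ = 1 − 2×0.45 = 0.100; arccos → 84.3°.
A waning Moon lies in 180°–360°, so θ = 360° − 84.3° = 275.7°.
At 360°/29.5 d per day, 275.7° corresponds to 22.60 days.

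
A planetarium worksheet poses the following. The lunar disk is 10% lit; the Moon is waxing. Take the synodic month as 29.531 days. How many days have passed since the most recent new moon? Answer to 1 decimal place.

cos θ = 1 − 2f = 0.800, giving a principal value of 36.9°.
Waxing ⇒ before full, so θ = 36.9°.
Age = 29.531 × 36.9°/360° ≈ 3.02 days.

3.0 days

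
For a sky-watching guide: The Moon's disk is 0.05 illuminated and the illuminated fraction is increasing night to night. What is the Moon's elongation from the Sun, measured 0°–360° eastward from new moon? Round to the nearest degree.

26°

From f = (1 − cos θ)/2: cos θ = 1 − 2×0.05 = 0.900; arccos → 25.8°.
Before full moon the principal value applies: θ = 25.8°.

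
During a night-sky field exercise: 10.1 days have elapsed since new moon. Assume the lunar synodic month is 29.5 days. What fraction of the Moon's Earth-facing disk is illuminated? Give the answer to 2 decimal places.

Elongation θ = 360° × 10.1/29.5 ≈ 123.3°.
cos 123.3° = (-0.548), so f = (1 − (-0.548))/2 = 0.774.

0.77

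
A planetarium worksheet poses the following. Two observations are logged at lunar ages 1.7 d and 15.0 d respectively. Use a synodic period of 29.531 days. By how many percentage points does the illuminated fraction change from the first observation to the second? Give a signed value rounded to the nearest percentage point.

First observation: θ = 360°·1.7/29.531 = 20.7°, so f = 0.032.
Second observation: θ = 182.9°, f = 0.999.
Δf = 0.999 − 0.032 = +0.967, i.e. +97 pp.

+97 pp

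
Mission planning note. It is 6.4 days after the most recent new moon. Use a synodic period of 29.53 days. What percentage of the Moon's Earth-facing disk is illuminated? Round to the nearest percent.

40%

Elongation θ = 360° × 6.4/29.53 ≈ 78.0°.
cos 78.0° = 0.208, so f = (1 − 0.208)/2 = 0.396, so 40%.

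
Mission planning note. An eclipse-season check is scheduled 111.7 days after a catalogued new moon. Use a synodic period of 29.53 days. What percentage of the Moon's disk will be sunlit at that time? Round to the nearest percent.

111.7/29.53 = 3.783 lunations, so 3 complete cycles and 23.11 d into the next.
Elongation θ = 360° × 23.11/29.53 ≈ 281.7°.
cos 281.7° = 0.203, so f = (1 − 0.203)/2 = 0.398, so 40%.

40%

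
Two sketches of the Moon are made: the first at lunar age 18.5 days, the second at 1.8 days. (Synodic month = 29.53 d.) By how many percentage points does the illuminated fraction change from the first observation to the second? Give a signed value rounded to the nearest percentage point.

-81 percentage points

θ₁ = 360° × 18.5/29.53 = 225.5°, f₁ = (1 − cos θ₁)/2 = 0.850.
θ₂ = 360° × 1.8/29.53 = 21.9°, f₂ = (1 − cos θ₂)/2 = 0.036.
Change = f₂ − f₁ = -0.814 → -81 percentage points.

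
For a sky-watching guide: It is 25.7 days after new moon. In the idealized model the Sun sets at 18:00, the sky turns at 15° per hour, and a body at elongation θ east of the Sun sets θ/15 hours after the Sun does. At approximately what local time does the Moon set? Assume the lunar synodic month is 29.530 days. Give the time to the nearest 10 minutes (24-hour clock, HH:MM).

Elongation θ = 360° × 25.7/29.530 ≈ 313.3°.
The Moon trails the Sun by θ/15 = 313.3/15 ≈ 20.89 hours.
18:00 + 20.887 h ≈ 14:53 → 14:50 to the nearest ten minutes.

14:50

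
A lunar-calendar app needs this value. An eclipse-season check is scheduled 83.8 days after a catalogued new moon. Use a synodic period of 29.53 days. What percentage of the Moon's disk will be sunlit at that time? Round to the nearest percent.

Reduce mod P: 83.8 − 2×29.53 = 24.74 d into the current lunation.
Phase angle: θ = 360°·(24.74 d)/(29.53 d) = 301.6°.
cos 301.6° = 0.524, so f = (1 − 0.524)/2 = 0.238, so 24%.

24%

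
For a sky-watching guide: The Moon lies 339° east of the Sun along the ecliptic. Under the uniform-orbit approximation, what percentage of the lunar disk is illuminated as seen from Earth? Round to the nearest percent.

3%

cos 339° = 0.934, so f = (1 − 0.934)/2 = 0.033, i.e. 3%.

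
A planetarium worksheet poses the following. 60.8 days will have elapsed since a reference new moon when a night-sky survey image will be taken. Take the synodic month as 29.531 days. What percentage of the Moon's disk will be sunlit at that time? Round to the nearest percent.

3%

60.8 d spans 2 complete synodic months (2 × 29.531 = 59.06 d) plus 1.74 d.
The Moon has covered 1.74/29.531 of its cycle, so θ ≈ 360° × 1.74/29.531 = 21.2°.
With cos θ = 0.932, the lit fraction is (1 − 0.932)/2 ≈ 0.034, so 3%.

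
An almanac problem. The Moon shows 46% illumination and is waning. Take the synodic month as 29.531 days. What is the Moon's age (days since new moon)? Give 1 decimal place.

From f = (1 − cos θ)/2: cos θ = 1 − 2×0.46 = 0.080; arccos → 85.4°.
Since the Moon is past full (waning), take the reflex angle: θ = 360° − 85.4° = 274.6°.
At 360°/29.531 d per day, 274.6° corresponds to 22.52 days.

22.5 days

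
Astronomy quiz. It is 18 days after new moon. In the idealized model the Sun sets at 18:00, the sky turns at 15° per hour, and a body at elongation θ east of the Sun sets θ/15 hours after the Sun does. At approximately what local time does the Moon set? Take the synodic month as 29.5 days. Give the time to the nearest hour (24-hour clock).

Elongation θ = 360° × 18/29.5 ≈ 219.7°.
At 15° of sky rotation per hour, 219.7° corresponds to a 14.64 h lag.
18:00 + 14.64 h ≈ 08:39 → 09:00 to the nearest hour.

09:00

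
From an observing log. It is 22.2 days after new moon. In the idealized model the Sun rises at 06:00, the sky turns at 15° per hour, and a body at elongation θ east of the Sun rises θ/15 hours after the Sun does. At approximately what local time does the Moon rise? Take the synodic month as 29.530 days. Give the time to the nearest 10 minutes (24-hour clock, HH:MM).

The Moon has covered 22.2/29.530 of its cycle, so θ ≈ 360° × 22.2/29.530 = 270.6°.
The Moon trails the Sun by θ/15 = 270.6/15 ≈ 18.04 hours.
06:00 + 18.043 h ≈ 00:03 → 00:00 to the nearest ten minutes.

00:00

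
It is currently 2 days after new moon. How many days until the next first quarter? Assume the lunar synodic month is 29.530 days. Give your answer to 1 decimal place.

First quarter occurs at elongation 90°, i.e. at age 29.530 × 90/360 = 7.383 d.
So 5.383 days remain (7.383 − 2).

5.4 days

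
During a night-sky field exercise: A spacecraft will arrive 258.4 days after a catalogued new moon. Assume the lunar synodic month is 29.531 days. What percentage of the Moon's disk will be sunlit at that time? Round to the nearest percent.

50%

258.4 d spans 8 complete synodic months (8 × 29.531 = 236.25 d) plus 22.15 d.
Elongation θ = 360° × 22.15/29.531 ≈ 270.0°.
Illuminated fraction = (1 − cos 270.0°)/2 = (1 − 0.001)/2 ≈ 0.500, so 50%.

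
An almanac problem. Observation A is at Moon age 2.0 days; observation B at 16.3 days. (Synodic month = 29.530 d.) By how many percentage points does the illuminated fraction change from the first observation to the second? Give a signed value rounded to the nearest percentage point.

θ₁ = 360° × 2.0/29.530 = 24.4°, f₁ = (1 − cos θ₁)/2 = 0.045.
θ₂ = 360° × 16.3/29.530 = 198.7°, f₂ = (1 − cos θ₂)/2 = 0.974.
Change = f₂ − f₁ = +0.929 → +93 percentage points.

+93 percentage points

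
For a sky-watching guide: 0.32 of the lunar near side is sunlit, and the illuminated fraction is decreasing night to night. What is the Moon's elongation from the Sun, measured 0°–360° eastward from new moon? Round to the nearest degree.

Invert f = (1 − cos θ)/2 to get cos θ = 1 − 2(0.32) = 0.360, hence θ₀ = arccos 0.360 = 68.9°.
A waning Moon lies in 180°–360°, so θ = 360° − 68.9° = 291.1°.

291°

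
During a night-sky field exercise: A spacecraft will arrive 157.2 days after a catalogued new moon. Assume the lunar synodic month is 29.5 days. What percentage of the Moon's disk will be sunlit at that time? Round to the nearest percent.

74%

157.2/29.5 = 5.329 lunations, so 5 complete cycles and 9.70 d into the next.
The Moon has covered 9.70/29.5 of its cycle, so θ ≈ 360° × 9.70/29.5 = 118.4°.
With cos θ = (-0.475), the lit fraction is (1 − (-0.475))/2 ≈ 0.738, so 74%.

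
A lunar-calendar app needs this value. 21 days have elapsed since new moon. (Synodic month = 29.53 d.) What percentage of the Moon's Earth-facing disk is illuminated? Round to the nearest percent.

62%

Phase angle: θ = 360°·(21 d)/(29.53 d) = 256.0°.
cos 256.0° = (-0.242), so f = (1 − (-0.242))/2 = 0.621, so 62%.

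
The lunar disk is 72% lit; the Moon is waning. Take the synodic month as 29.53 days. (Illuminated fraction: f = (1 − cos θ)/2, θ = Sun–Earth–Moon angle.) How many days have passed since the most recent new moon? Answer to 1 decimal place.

20.0 days

Invert f = (1 − cos θ)/2 to get cos θ = 1 − 2(0.72) = -0.440, hence θ₀ = arccos -0.440 = 116.1°.
Waning ⇒ past full, so θ = 360° − 116.1° = 243.9°.
Age = 29.53 × 243.9°/360° ≈ 20.01 days.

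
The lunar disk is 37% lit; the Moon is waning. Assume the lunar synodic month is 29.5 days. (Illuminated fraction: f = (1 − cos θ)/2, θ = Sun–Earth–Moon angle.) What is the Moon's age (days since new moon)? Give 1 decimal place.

23.4 days

From f = (1 − cos θ)/2: cos θ = 1 − 2×0.37 = 0.260; arccos → 74.9°.
Waning ⇒ past full, so θ = 360° − 74.9° = 285.1°.
At 360°/29.5 d per day, 285.1° corresponds to 23.36 days.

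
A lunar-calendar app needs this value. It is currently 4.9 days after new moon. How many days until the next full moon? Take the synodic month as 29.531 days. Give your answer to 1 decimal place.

9.9 days

Full moon is 0.5 of the way through the cycle: age 0.5 × 29.531 = 14.765 d.
That is 14.765 − 4.9 = 9.865 days ahead.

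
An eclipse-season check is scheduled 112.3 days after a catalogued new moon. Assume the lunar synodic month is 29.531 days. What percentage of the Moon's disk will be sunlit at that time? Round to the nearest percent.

34%

112.3/29.531 = 3.803 lunations, so 3 complete cycles and 23.71 d into the next.
Elongation θ = 360° × 23.71/29.531 ≈ 289.0°.
cos 289.0° = 0.326, so f = (1 − 0.326)/2 = 0.337, so 34%.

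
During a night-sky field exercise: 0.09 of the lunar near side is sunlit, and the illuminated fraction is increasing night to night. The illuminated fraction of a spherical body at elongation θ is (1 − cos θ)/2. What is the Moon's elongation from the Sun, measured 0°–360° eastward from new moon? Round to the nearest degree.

Invert f = (1 − cos θ)/2 to get cos θ = 1 − 2(0.09) = 0.820, hence θ₀ = arccos 0.820 = 34.9°.
Before full moon the principal value applies: θ = 34.9°.

35°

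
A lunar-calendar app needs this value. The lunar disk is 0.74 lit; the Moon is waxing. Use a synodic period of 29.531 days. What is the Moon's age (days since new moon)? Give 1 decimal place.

Invert f = (1 − cos θ)/2 to get cos θ = 1 − 2(0.74) = -0.480, hence θ₀ = arccos -0.480 = 118.7°.
Waxing ⇒ before full, so θ = 118.7°.
Age = 29.531 × 118.7°/360° ≈ 9.74 days.

9.7 days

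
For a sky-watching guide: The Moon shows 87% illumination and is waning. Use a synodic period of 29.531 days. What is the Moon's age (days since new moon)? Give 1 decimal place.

18.2 days

Invert f = (1 − cos θ)/2 to get cos θ = 1 − 2(0.87) = -0.740, hence θ₀ = arccos -0.740 = 137.7°.
Waning ⇒ past full, so θ = 360° − 137.7° = 222.3°.
Age = 29.531 × 222.3°/360° ≈ 18.23 days.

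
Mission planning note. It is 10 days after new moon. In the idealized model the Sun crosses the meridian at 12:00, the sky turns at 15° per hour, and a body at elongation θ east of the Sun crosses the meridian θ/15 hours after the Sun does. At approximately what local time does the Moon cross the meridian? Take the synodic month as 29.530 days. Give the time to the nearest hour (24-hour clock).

Phase angle: θ = 360°·(10 d)/(29.530 d) = 121.9°.
Delay after the Sun = 121.9° / (15°/h) ≈ 8.13 h.
12:00 + 8.13 h ≈ 20:08 → 20:00 to the nearest hour.

20:00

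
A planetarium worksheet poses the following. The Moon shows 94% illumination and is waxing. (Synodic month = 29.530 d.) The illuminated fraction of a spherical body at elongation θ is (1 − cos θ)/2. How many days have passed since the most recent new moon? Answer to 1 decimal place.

12.4 days

Invert f = (1 − cos θ)/2 to get cos θ = 1 − 2(0.94) = -0.880, hence θ₀ = arccos -0.880 = 151.6°.
The Moon is waxing (0°–180°), so θ = 151.6° directly.
Age = 29.530 × 151.6°/360° ≈ 12.44 days.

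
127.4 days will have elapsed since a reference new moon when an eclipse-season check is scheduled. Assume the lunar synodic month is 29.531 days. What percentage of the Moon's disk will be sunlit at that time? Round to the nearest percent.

Reduce mod P: 127.4 − 4×29.531 = 9.28 d into the current lunation.
Phase angle: θ = 360°·(9.28 d)/(29.531 d) = 113.1°.
With cos θ = (-0.392), the lit fraction is (1 − (-0.392))/2 ≈ 0.696, so 70%.

70%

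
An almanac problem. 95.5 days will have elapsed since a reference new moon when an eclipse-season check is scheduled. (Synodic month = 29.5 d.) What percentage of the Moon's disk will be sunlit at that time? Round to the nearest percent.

46%

95.5 d spans 3 complete synodic months (3 × 29.5 = 88.50 d) plus 7.00 d.
Elongation θ = 360° × 7.00/29.5 ≈ 85.4°.
cos 85.4° = 0.080, so f = (1 − 0.080)/2 = 0.460, so 46%.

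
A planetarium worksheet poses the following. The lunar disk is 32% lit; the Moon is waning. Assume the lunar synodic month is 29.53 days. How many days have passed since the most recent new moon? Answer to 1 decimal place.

23.9 days

From f = (1 − cos θ)/2: cos θ = 1 − 2×0.32 = 0.360; arccos → 68.9°.
A waning Moon lies in 180°–360°, so θ = 360° − 68.9° = 291.1°.
At 360°/29.53 d per day, 291.1° corresponds to 23.88 days.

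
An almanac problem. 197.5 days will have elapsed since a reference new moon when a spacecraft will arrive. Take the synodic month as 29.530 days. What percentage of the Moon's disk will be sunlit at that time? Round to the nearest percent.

197.5 d spans 6 complete synodic months (6 × 29.530 = 177.18 d) plus 20.32 d.
The Moon has covered 20.32/29.530 of its cycle, so θ ≈ 360° × 20.32/29.530 = 247.7°.
cos 247.7° = (-0.379), so f = (1 − (-0.379))/2 = 0.690, so 69%.

69%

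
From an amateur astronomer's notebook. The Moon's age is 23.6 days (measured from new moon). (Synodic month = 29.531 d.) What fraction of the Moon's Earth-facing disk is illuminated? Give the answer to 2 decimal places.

Elongation θ = 360° × 23.6/29.531 ≈ 287.7°.
Illuminated fraction = (1 − cos 287.7°)/2 = (1 − 0.304)/2 ≈ 0.348.

0.35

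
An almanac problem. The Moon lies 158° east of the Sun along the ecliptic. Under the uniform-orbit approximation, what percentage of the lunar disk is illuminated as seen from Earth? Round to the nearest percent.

96%

f = (1 − cos 158°)/2 = (1 − (-0.927))/2 ≈ 0.964, i.e. 96%.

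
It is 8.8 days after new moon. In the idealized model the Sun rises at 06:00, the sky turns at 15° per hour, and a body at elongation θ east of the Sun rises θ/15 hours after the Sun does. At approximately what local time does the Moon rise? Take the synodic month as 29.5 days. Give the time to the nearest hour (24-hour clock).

13:00

Elongation θ = 360° × 8.8/29.5 ≈ 107.4°.
Delay after the Sun = 107.4° / (15°/h) ≈ 7.16 h.
06:00 + 7.16 h ≈ 13:10 → 13:00 to the nearest hour.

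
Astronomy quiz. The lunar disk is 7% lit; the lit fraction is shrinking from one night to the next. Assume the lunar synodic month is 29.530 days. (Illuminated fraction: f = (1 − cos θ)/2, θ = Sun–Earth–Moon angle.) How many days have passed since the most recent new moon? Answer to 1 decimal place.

From f = (1 − cos θ)/2: cos θ = 1 − 2×0.07 = 0.860; arccos → 30.7°.
Since the Moon is past full (waning), take the reflex angle: θ = 360° − 30.7° = 329.3°.
That fraction of the synodic month is 329.3/360 × 29.530 d ≈ 27.01 d.

27.0 days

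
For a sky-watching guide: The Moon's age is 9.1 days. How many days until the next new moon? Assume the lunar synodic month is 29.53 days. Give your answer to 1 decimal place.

One full lunation from the last new moon is 29.53 d; remaining = 29.53 − 9.1 = 20.430 d.

20.4 days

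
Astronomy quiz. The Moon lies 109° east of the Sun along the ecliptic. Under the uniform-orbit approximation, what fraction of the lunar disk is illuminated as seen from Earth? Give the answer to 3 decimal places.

cos 109° = (-0.326), so f = (1 − (-0.326))/2 = 0.663.

0.663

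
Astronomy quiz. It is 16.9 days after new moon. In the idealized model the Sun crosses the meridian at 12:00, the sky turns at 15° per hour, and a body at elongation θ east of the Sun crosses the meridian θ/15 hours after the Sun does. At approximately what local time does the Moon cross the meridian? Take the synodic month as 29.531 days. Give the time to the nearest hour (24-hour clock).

02:00

The Moon has covered 16.9/29.531 of its cycle, so θ ≈ 360° × 16.9/29.531 = 206.0°.
At 15° of sky rotation per hour, 206.0° corresponds to a 13.73 h lag.
12:00 + 13.73 h ≈ 01:44 → 02:00 to the nearest hour.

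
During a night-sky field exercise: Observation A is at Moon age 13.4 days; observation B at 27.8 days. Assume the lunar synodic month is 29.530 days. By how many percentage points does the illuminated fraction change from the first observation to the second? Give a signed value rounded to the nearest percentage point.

-95 pp

θ₁ = 360° × 13.4/29.530 = 163.4°, f₁ = (1 − cos θ₁)/2 = 0.979.
θ₂ = 360° × 27.8/29.530 = 338.9°, f₂ = (1 − cos θ₂)/2 = 0.033.
Change = f₂ − f₁ = -0.946 → -95 percentage points.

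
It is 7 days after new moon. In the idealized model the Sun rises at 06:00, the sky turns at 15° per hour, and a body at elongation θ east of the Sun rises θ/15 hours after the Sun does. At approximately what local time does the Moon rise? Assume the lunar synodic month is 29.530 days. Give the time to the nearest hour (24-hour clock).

12:00

The Moon has covered 7/29.530 of its cycle, so θ ≈ 360° × 7/29.530 = 85.3°.
The Moon trails the Sun by θ/15 = 85.3/15 ≈ 5.69 hours.
06:00 + 5.69 h ≈ 11:41 → 12:00 to the nearest hour.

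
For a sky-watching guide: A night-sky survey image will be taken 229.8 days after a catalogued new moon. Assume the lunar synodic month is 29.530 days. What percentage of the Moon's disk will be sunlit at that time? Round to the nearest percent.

229.8/29.530 = 7.782 lunations, so 7 complete cycles and 23.09 d into the next.
The Moon has covered 23.09/29.530 of its cycle, so θ ≈ 360° × 23.09/29.530 = 281.5°.
Illuminated fraction = (1 − cos 281.5°)/2 = (1 − 0.199)/2 ≈ 0.400, so 40%.

40%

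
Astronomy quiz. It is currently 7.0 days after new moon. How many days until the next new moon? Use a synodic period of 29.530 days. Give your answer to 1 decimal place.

One full lunation from the last new moon is 29.530 d; remaining = 29.530 − 7.0 = 22.530 d.

22.5 days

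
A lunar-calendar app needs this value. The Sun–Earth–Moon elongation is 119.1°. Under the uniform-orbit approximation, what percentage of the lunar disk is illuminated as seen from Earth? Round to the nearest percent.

74%

Half-versine of 119.1°: (1 − (-0.486))/2 = 0.743, i.e. 74%.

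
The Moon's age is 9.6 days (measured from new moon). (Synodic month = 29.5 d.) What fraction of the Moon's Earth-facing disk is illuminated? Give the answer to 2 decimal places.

0.73

Phase angle: θ = 360°·(9.6 d)/(29.5 d) = 117.2°.
With cos θ = (-0.456), the lit fraction is (1 − (-0.456))/2 ≈ 0.728.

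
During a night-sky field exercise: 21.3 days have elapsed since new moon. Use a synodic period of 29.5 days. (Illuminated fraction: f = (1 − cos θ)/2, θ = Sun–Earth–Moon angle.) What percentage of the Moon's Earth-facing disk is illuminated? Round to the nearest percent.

The Moon has covered 21.3/29.5 of its cycle, so θ ≈ 360° × 21.3/29.5 = 259.9°.
Illuminated fraction = (1 − cos 259.9°)/2 = (1 − (-0.175))/2 ≈ 0.587, so 59%.

59%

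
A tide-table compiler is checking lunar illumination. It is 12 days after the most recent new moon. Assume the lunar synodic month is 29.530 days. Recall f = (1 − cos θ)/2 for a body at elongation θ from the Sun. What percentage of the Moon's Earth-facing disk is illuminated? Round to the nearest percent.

92%

The Moon has covered 12/29.530 of its cycle, so θ ≈ 360° × 12/29.530 = 146.3°.
cos 146.3° = (-0.832), so f = (1 − (-0.832))/2 = 0.916, so 92%.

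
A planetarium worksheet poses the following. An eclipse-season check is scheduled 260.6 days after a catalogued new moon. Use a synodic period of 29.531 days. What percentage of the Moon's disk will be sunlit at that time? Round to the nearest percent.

27%

260.6/29.531 = 8.825 lunations, so 8 complete cycles and 24.35 d into the next.
The Moon has covered 24.35/29.531 of its cycle, so θ ≈ 360° × 24.35/29.531 = 296.9°.
With cos θ = 0.452, the lit fraction is (1 − 0.452)/2 ≈ 0.274, so 27%.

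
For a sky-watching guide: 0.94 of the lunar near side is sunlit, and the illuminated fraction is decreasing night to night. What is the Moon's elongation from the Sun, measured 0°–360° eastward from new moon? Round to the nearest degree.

208°

Invert f = (1 − cos θ)/2 to get cos θ = 1 − 2(0.94) = -0.880, hence θ₀ = arccos -0.880 = 151.6°.
Since the Moon is past full (waning), take the reflex angle: θ = 360° − 151.6° = 208.4°.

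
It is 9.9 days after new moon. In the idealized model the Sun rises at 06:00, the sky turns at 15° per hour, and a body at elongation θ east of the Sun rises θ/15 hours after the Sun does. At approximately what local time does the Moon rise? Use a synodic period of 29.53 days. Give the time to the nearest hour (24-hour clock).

14:00

Elongation θ = 360° × 9.9/29.53 ≈ 120.7°.
The Moon trails the Sun by θ/15 = 120.7/15 ≈ 8.05 hours.
06:00 + 8.05 h ≈ 14:03 → 14:00 to the nearest hour.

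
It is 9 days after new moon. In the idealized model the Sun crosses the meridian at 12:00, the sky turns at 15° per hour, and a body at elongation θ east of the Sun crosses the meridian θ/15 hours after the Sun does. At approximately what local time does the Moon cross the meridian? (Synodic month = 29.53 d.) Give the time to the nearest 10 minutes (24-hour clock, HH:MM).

The Moon has covered 9/29.53 of its cycle, so θ ≈ 360° × 9/29.53 = 109.7°.
The Moon trails the Sun by θ/15 = 109.7/15 ≈ 7.31 hours.
12:00 + 7.315 h ≈ 19:19 → 19:20 to the nearest ten minutes.

19:20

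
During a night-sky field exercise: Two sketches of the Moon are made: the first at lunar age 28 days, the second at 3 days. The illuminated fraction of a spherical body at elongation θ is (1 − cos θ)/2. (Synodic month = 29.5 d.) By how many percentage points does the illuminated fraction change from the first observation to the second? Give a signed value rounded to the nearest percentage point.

First observation: θ = 360°·28/29.5 = 341.7°, so f = 0.025.
Second observation: θ = 36.6°, f = 0.099.
Δf = 0.099 − 0.025 = +0.073, i.e. +7 pp.

+7 pp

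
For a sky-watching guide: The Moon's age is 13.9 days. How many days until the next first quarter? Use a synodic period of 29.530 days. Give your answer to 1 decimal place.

23.0 days

First quarter occurs at elongation 90°, i.e. at age 29.530 × 90/360 = 7.383 d.
Already past this cycle's first quarter; the next is at 7.383 + 29.530 = 36.913 d, so 36.913 − 13.9 = 23.013 days.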